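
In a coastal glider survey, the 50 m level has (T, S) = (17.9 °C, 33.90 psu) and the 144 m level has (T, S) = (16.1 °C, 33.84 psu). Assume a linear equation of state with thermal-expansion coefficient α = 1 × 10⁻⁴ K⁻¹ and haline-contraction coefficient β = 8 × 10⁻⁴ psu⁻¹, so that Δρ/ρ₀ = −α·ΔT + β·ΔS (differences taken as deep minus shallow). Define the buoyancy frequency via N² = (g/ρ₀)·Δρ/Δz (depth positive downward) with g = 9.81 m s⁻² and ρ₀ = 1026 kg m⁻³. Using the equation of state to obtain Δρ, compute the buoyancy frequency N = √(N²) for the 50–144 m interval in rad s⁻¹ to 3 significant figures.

ΔT = -1.8 K, ΔS = -0.06 psu (deep − shallow).
Δρ/ρ₀ = −αΔT + βΔS = 1.80 × 10⁻⁴ − 4.80 × 10⁻⁵ = 1.32 × 10⁻⁴, so Δρ ≈ 0.1354 kg m⁻³.
N² = (g/ρ₀)·Δρ/Δz = g·(Δρ/ρ₀)/Δz = 9.81 × 1.32 × 10⁻⁴ / 94 = 1.3776 × 10⁻⁵ s⁻².
N = √(1.3776 × 10⁻⁵) = 3.7116 × 10⁻³ rad s⁻¹ ≈ 3.71 × 10⁻³ rad s⁻¹.

3.71 × 10⁻³ rad s⁻¹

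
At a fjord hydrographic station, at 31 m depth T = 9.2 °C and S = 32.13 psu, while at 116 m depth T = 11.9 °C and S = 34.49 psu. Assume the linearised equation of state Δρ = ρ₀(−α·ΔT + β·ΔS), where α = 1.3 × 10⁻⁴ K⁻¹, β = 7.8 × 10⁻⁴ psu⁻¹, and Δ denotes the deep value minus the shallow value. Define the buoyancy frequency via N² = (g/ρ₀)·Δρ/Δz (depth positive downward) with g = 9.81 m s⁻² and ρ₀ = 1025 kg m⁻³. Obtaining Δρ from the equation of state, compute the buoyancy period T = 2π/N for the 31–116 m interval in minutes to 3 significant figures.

ΔT = +2.7 K, ΔS = +2.36 psu (deep − shallow).
Δρ/ρ₀ = −αΔT + βΔS = -3.51 × 10⁻⁴ + 1.8408 × 10⁻³ = 1.4898 × 10⁻³, so Δρ ≈ 1.527 kg m⁻³.
N² = (g/ρ₀)·Δρ/Δz = g·(Δρ/ρ₀)/Δz = 9.81 × 1.4898 × 10⁻³ / 85 = 1.7194 × 10⁻⁴ s⁻².
N = √(1.7194 × 10⁻⁴) = 0.013113 rad s⁻¹ → T = 2π/N = 479.16 s = 7.9860 min ≈ 7.99 min.

7.99 min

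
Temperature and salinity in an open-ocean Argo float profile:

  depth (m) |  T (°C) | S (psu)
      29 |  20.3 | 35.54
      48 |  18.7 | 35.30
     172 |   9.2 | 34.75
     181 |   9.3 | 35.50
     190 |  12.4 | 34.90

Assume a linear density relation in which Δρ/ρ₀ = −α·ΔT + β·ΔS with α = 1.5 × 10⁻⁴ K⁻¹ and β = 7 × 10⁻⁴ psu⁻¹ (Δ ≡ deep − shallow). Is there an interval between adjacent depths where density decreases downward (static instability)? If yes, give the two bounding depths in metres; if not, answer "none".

181–190 m

Evaluate Δρ/ρ₀ = −αΔT + βΔS across each adjacent pair:
  29–48 m: −αΔT+βΔS = −(1.5 × 10⁻⁴)(-1.6)+(7 × 10⁻⁴)(-0.24) = 7.2 × 10⁻⁵ → stable
  48–172 m: −αΔT+βΔS = −(1.5 × 10⁻⁴)(-9.5)+(7 × 10⁻⁴)(-0.55) = 1.0 × 10⁻³ → stable
  172–181 m: −αΔT+βΔS = −(1.5 × 10⁻⁴)(+0.1)+(7 × 10⁻⁴)(+0.75) = 5.1 × 10⁻⁴ → stable
  181–190 m: −αΔT+βΔS = −(1.5 × 10⁻⁴)(+3.1)+(7 × 10⁻⁴)(-0.60) = -8.8 × 10⁻⁴ → UNSTABLE
The 181–190 m interval has Δρ < 0: lighter water underlies denser water.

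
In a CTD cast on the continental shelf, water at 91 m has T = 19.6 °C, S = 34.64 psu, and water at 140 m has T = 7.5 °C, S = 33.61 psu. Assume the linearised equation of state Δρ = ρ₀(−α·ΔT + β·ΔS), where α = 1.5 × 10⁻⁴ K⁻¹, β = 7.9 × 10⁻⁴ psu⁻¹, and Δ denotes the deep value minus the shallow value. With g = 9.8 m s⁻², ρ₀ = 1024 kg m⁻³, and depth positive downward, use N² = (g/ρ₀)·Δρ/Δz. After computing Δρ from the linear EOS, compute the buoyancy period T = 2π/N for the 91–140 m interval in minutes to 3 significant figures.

ΔT = -12.1 K, ΔS = -1.03 psu (deep − shallow).
Δρ/ρ₀ = −αΔT + βΔS = 1.815 × 10⁻³ − 8.137 × 10⁻⁴ = 1.0013 × 10⁻³, so Δρ ≈ 1.025 kg m⁻³.
N² = (g/ρ₀)·Δρ/Δz = g·(Δρ/ρ₀)/Δz = 9.8 × 1.0013 × 10⁻³ / 49 = 2.0026 × 10⁻⁴ s⁻².
N = √(2.0026 × 10⁻⁴) = 0.014151 rad s⁻¹ → T = 2π/N = 444.01 s = 7.4002 min ≈ 7.40 min.

7.40 min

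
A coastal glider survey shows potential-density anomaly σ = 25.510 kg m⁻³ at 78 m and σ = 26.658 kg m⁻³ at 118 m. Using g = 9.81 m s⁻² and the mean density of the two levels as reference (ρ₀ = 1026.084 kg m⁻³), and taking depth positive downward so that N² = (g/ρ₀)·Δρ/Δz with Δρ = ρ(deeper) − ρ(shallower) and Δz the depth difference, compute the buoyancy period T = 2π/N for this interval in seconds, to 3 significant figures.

Δρ = 1026.658 − 1025.510 = 1.148 kg m⁻³ over Δz = 118 − 78 = 40 m.
N² = (9.81/1026.084) × (1.148/40) = 2.7439 × 10⁻⁴ s⁻².
N = √(2.7439 × 10⁻⁴) = 0.016565 rad s⁻¹, so T = 2π/N = 379.30 s ≈ 379 s.

379 s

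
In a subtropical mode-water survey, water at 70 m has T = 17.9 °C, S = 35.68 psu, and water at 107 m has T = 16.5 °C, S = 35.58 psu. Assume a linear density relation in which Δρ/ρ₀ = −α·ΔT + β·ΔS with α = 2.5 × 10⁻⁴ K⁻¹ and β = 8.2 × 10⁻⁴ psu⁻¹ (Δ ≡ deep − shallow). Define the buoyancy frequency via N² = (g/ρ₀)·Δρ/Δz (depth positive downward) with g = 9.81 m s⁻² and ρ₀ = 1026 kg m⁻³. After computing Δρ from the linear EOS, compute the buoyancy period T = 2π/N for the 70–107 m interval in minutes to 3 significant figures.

12.4 min

ΔT = -1.4 K, ΔS = -0.10 psu (deep − shallow).
Δρ/ρ₀ = −αΔT + βΔS = 3.50 × 10⁻⁴ − 8.20 × 10⁻⁵ = 2.68 × 10⁻⁴, so Δρ ≈ 0.2750 kg m⁻³.
N² = (g/ρ₀)·Δρ/Δz = g·(Δρ/ρ₀)/Δz = 9.81 × 2.68 × 10⁻⁴ / 37 = 7.1056 × 10⁻⁵ s⁻².
N = √(7.1056 × 10⁻⁵) = 8.4295 × 10⁻³ rad s⁻¹ → T = 2π/N = 745.38 s = 12.423 min ≈ 12.4 min.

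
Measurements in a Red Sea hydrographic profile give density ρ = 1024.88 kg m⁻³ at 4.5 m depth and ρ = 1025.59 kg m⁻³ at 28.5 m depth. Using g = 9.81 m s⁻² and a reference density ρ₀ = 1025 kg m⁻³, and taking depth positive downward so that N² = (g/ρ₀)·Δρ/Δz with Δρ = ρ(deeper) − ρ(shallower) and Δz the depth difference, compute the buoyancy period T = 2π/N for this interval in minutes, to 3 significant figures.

6.22 min

Δρ = 1025.59 − 1024.88 = 0.71 kg m⁻³ over Δz = 28.5 − 4.5 = 24 m.
N² = (9.81/1025) × (0.71/24) = 2.8313 × 10⁻⁴ s⁻².
N = √(2.8313 × 10⁻⁴) = 0.016826 rad s⁻¹, so T = 2π/N = 373.42 s = 6.2237 min ≈ 6.22 min.
Since Δρ > 0 the layer is stably stratified.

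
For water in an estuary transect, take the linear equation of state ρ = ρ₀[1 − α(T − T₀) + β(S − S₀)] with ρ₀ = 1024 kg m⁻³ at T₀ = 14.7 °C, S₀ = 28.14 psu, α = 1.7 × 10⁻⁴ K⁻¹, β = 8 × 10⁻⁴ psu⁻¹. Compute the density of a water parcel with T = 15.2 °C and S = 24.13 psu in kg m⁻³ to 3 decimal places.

1020.628 kg m⁻³

T − T₀ = +0.5 K, S − S₀ = -4.01 psu.
Bracket = 1 − α·(+0.5) + β·(-4.01) = 1 + (-3.293 × 10⁻³) = 0.9967070.
ρ = 1024 × 0.9967070 = 1020.628 kg m⁻³.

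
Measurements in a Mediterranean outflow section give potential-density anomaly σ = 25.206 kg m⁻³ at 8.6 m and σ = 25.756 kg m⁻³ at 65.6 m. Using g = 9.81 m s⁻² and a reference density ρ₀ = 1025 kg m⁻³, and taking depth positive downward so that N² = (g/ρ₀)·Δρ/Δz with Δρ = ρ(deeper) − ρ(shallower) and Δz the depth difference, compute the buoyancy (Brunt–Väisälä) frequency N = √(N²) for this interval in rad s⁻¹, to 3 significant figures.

Δρ = 1025.756 − 1025.206 = 0.550 kg m⁻³ over Δz = 65.6 − 8.6 = 57 m.
N² = (9.81/1025) × (0.550/57) = 9.2349 × 10⁻⁵ s⁻².
N = √(9.2349 × 10⁻⁵) = 9.6098 × 10⁻³ rad s⁻¹ ≈ 9.61 × 10⁻³ rad s⁻¹.

9.61 × 10⁻³ rad s⁻¹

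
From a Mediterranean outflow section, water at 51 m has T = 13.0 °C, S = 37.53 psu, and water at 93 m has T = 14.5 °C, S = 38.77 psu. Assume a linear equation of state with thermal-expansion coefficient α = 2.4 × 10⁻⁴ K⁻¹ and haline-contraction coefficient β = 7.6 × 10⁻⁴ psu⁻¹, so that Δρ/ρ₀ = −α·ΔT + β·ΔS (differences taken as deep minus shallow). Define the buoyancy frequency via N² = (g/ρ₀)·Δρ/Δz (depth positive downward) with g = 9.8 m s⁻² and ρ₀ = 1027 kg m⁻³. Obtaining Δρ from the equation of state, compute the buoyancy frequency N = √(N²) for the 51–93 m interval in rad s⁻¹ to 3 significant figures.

ΔT = +1.5 K, ΔS = +1.24 psu (deep − shallow).
Δρ/ρ₀ = −αΔT + βΔS = -3.60 × 10⁻⁴ + 9.424 × 10⁻⁴ = 5.824 × 10⁻⁴, so Δρ ≈ 0.5981 kg m⁻³.
N² = (g/ρ₀)·Δρ/Δz = g·(Δρ/ρ₀)/Δz = 9.8 × 5.824 × 10⁻⁴ / 42 = 1.3589 × 10⁻⁴ s⁻².
N = √(1.3589 × 10⁻⁴) = 0.011657 rad s⁻¹ ≈ 0.0117 rad s⁻¹.

0.0117 rad s⁻¹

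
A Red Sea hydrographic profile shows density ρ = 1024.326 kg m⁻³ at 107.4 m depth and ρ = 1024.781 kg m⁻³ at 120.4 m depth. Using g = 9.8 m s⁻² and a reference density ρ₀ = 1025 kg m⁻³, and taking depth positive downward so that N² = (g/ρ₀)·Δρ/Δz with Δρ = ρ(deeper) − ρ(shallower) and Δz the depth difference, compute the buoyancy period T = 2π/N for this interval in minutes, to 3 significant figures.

Δρ = 1024.781 − 1024.326 = 0.455 kg m⁻³ over Δz = 120.4 − 107.4 = 13 m.
N² = (9.8/1025) × (0.455/13) = 3.3463 × 10⁻⁴ s⁻².
N = √(3.3463 × 10⁻⁴) = 0.018293 rad s⁻¹, so T = 2π/N = 343.47 s = 5.7245 min ≈ 5.72 min.

5.72 min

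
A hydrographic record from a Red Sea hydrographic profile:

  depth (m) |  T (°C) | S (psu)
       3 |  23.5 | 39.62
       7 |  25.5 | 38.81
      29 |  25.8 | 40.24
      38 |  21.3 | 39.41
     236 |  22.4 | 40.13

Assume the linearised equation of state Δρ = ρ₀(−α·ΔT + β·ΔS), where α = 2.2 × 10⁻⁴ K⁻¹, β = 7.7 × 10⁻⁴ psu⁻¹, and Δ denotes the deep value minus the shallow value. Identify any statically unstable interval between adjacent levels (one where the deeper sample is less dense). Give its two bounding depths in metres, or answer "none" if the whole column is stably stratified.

Evaluate Δρ/ρ₀ = −αΔT + βΔS across each adjacent pair:
  3–7 m: −αΔT+βΔS = −(2.2 × 10⁻⁴)(+2.0)+(7.7 × 10⁻⁴)(-0.81) = -1.1 × 10⁻³ → UNSTABLE
  7–29 m: −αΔT+βΔS = −(2.2 × 10⁻⁴)(+0.3)+(7.7 × 10⁻⁴)(+1.43) = 1.0 × 10⁻³ → stable
  29–38 m: −αΔT+βΔS = −(2.2 × 10⁻⁴)(-4.5)+(7.7 × 10⁻⁴)(-0.83) = 3.5 × 10⁻⁴ → stable
  38–236 m: −αΔT+βΔS = −(2.2 × 10⁻⁴)(+1.1)+(7.7 × 10⁻⁴)(+0.72) = 3.1 × 10⁻⁴ → stable
The 3–7 m interval has Δρ < 0: lighter water underlies denser water.

3–7 m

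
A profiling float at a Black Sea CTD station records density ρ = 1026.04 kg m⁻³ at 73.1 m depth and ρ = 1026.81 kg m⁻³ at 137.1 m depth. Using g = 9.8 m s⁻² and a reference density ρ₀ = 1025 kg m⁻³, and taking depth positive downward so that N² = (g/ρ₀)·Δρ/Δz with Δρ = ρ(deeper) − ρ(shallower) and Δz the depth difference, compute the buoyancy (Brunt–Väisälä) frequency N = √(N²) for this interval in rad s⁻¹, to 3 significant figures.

0.0107 rad s⁻¹

Δρ = 1026.81 − 1026.04 = 0.77 kg m⁻³ over Δz = 137.1 − 73.1 = 64 m.
N² = (9.8/1025) × (0.77/64) = 1.1503 × 10⁻⁴ s⁻².
N = √(1.1503 × 10⁻⁴) = 0.010725 rad s⁻¹ ≈ 0.0107 rad s⁻¹.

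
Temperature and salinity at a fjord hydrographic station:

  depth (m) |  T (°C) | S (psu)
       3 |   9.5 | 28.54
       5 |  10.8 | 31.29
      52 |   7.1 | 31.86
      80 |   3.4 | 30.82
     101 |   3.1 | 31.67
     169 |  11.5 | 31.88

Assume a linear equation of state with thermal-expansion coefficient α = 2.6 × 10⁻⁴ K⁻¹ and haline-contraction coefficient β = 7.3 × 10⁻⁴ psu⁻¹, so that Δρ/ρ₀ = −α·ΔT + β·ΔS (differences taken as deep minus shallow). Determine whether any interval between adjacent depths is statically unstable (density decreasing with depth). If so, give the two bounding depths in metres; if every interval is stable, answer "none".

101–169 m

Evaluate Δρ/ρ₀ = −αΔT + βΔS across each adjacent pair:
  3–5 m: −αΔT+βΔS = −(2.6 × 10⁻⁴)(+1.3)+(7.3 × 10⁻⁴)(+2.75) = 1.7 × 10⁻³ → stable
  5–52 m: −αΔT+βΔS = −(2.6 × 10⁻⁴)(-3.7)+(7.3 × 10⁻⁴)(+0.57) = 1.4 × 10⁻³ → stable
  52–80 m: −αΔT+βΔS = −(2.6 × 10⁻⁴)(-3.7)+(7.3 × 10⁻⁴)(-1.04) = 2.0 × 10⁻⁴ → stable
  80–101 m: −αΔT+βΔS = −(2.6 × 10⁻⁴)(-0.3)+(7.3 × 10⁻⁴)(+0.85) = 7.0 × 10⁻⁴ → stable
  101–169 m: −αΔT+βΔS = −(2.6 × 10⁻⁴)(+8.4)+(7.3 × 10⁻⁴)(+0.21) = -2.0 × 10⁻³ → UNSTABLE
The 101–169 m interval has Δρ < 0: lighter water underlies denser water.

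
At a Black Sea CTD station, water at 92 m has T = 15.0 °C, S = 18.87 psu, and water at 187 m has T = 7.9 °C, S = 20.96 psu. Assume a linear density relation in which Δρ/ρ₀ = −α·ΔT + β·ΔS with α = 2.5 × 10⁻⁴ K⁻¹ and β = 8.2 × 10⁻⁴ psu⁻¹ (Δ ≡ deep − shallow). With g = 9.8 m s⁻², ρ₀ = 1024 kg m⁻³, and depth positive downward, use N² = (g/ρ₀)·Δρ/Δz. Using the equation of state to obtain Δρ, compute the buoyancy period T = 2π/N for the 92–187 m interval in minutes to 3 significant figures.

ΔT = -7.1 K, ΔS = +2.09 psu (deep − shallow).
Δρ/ρ₀ = −αΔT + βΔS = 1.775 × 10⁻³ + 1.7138 × 10⁻³ = 3.4888 × 10⁻³, so Δρ ≈ 3.573 kg m⁻³.
N² = (g/ρ₀)·Δρ/Δz = g·(Δρ/ρ₀)/Δz = 9.8 × 3.4888 × 10⁻³ / 95 = 3.5990 × 10⁻⁴ s⁻².
N = √(3.5990 × 10⁻⁴) = 0.018971 rad s⁻¹ → T = 2π/N = 331.20 s = 5.5200 min ≈ 5.52 min.

5.52 min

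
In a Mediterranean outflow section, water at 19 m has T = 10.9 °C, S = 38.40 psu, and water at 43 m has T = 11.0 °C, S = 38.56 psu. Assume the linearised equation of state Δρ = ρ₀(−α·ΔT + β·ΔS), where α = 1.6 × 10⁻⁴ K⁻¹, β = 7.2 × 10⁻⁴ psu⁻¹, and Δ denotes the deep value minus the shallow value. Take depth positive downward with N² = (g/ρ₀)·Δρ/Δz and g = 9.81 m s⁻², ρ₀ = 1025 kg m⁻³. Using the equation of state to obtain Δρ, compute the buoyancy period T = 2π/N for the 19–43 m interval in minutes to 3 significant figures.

16.4 min

ΔT = +0.1 K, ΔS = +0.16 psu (deep − shallow).
Δρ/ρ₀ = −αΔT + βΔS = -1.60 × 10⁻⁵ + 1.152 × 10⁻⁴ = 9.92 × 10⁻⁵, so Δρ ≈ 0.1017 kg m⁻³.
N² = (g/ρ₀)·Δρ/Δz = g·(Δρ/ρ₀)/Δz = 9.81 × 9.92 × 10⁻⁵ / 24 = 4.0548 × 10⁻⁵ s⁻².
N = √(4.0548 × 10⁻⁵) = 6.3677 × 10⁻³ rad s⁻¹ → T = 2π/N = 986.73 s = 16.445 min ≈ 16.4 min.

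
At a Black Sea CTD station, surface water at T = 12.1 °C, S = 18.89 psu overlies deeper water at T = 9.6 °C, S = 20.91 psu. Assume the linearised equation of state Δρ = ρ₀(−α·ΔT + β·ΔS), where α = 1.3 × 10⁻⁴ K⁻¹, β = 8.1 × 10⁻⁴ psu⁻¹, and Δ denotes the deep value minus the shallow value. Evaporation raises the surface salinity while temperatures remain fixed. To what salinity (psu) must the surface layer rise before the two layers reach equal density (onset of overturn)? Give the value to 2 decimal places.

Neutral buoyancy requires −α(T_deep − T_surf) + β(S_deep − S_surf′) = 0.
S_surf′ = S_deep − (α/β)·ΔT = 20.91 − (1.3 × 10⁻⁴/8.1 × 10⁻⁴)·(-2.5) = 21.3112 psu.
Increase required: 21.3112 − 18.89 = 2.4212 psu.

21.31 psu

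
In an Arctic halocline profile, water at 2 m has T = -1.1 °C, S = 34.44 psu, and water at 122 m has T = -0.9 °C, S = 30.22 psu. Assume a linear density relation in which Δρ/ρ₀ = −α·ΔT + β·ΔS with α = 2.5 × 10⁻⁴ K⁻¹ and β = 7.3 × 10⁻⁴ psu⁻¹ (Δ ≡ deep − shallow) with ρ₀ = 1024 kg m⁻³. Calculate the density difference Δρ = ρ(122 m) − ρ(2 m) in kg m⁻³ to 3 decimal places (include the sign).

-3.206 kg m⁻³

ΔT = +0.2 K, ΔS = -4.22 psu (deep − shallow).
Δρ/ρ₀ = −(2.5 × 10⁻⁴)(+0.2) + (7.3 × 10⁻⁴)(-4.22) = -3.1306 × 10⁻³.
Δρ = 1024 × (-3.1306 × 10⁻³) = -3.206 kg m⁻³.
Negative Δρ: lighter below, statically unstable.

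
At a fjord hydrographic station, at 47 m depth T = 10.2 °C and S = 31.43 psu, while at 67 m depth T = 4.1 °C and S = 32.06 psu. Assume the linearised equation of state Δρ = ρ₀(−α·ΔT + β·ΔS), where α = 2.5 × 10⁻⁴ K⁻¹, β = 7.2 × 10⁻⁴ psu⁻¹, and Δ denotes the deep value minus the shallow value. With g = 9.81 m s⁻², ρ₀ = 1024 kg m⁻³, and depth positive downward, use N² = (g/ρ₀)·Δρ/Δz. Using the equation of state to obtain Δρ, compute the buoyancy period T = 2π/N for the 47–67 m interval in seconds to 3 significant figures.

202 s

ΔT = -6.1 K, ΔS = +0.63 psu (deep − shallow).
Δρ/ρ₀ = −αΔT + βΔS = 1.525 × 10⁻³ + 4.536 × 10⁻⁴ = 1.9786 × 10⁻³, so Δρ ≈ 2.026 kg m⁻³.
N² = (g/ρ₀)·Δρ/Δz = g·(Δρ/ρ₀)/Δz = 9.81 × 1.9786 × 10⁻³ / 20 = 9.7050 × 10⁻⁴ s⁻².
N = √(9.7050 × 10⁻⁴) = 0.031153 rad s⁻¹ → T = 2π/N = 201.69 s ≈ 202 s.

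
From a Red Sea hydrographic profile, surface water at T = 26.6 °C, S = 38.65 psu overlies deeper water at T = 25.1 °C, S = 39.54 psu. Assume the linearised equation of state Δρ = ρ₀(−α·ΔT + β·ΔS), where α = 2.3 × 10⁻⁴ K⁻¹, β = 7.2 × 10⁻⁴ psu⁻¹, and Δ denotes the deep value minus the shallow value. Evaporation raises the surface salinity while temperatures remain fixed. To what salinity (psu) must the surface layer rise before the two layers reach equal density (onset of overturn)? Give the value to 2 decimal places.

40.02 psu

Neutral buoyancy requires −α(T_deep − T_surf) + β(S_deep − S_surf′) = 0.
S_surf′ = S_deep − (α/β)·ΔT = 39.54 − (2.3 × 10⁻⁴/7.2 × 10⁻⁴)·(-1.5) = 40.0192 psu.
Increase required: 40.0192 − 38.65 = 1.3692 psu.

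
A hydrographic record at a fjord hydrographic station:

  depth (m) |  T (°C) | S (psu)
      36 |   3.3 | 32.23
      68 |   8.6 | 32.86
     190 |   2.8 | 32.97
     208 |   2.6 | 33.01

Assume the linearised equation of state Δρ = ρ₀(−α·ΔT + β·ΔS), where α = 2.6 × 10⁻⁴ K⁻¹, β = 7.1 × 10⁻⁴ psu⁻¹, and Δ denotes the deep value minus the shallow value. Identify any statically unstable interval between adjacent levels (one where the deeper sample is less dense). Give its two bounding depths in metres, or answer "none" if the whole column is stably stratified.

36–68 m

Evaluate Δρ/ρ₀ = −αΔT + βΔS across each adjacent pair:
  36–68 m: −αΔT+βΔS = −(2.6 × 10⁻⁴)(+5.3)+(7.1 × 10⁻⁴)(+0.63) = -9.3 × 10⁻⁴ → UNSTABLE
  68–190 m: −αΔT+βΔS = −(2.6 × 10⁻⁴)(-5.8)+(7.1 × 10⁻⁴)(+0.11) = 1.6 × 10⁻³ → stable
  190–208 m: −αΔT+βΔS = −(2.6 × 10⁻⁴)(-0.2)+(7.1 × 10⁻⁴)(+0.04) = 8.0 × 10⁻⁵ → stable
The 36–68 m interval has Δρ < 0: lighter water underlies denser water.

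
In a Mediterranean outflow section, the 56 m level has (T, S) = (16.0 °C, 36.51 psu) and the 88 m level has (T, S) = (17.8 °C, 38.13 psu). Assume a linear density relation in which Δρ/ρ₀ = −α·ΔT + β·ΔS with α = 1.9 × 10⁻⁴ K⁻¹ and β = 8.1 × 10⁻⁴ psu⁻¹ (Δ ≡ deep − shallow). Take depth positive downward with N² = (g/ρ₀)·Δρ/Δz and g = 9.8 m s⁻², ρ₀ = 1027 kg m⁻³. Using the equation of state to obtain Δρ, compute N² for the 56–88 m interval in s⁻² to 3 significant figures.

2.97 × 10⁻⁴ s⁻²

ΔT = +1.8 K, ΔS = +1.62 psu (deep − shallow).
Δρ/ρ₀ = −αΔT + βΔS = -3.42 × 10⁻⁴ + 1.3122 × 10⁻³ = 9.702 × 10⁻⁴, so Δρ ≈ 0.9964 kg m⁻³.
N² = (g/ρ₀)·Δρ/Δz = g·(Δρ/ρ₀)/Δz = 9.8 × 9.702 × 10⁻⁴ / 32 = 2.9712 × 10⁻⁴ s⁻² ≈ 2.97 × 10⁻⁴ s⁻².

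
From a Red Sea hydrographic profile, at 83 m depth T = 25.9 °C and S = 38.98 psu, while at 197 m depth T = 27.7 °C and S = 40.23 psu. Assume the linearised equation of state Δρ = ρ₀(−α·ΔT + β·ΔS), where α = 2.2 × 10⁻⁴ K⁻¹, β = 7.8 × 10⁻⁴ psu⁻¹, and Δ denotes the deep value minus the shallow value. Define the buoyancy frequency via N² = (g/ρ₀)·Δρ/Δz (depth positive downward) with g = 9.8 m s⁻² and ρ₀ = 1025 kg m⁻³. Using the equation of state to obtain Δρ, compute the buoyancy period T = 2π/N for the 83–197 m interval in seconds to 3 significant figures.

ΔT = +1.8 K, ΔS = +1.25 psu (deep − shallow).
Δρ/ρ₀ = −αΔT + βΔS = -3.96 × 10⁻⁴ + 9.75 × 10⁻⁴ = 5.79 × 10⁻⁴, so Δρ ≈ 0.5935 kg m⁻³.
N² = (g/ρ₀)·Δρ/Δz = g·(Δρ/ρ₀)/Δz = 9.8 × 5.79 × 10⁻⁴ / 114 = 4.9774 × 10⁻⁵ s⁻².
N = √(4.9774 × 10⁻⁵) = 7.0551 × 10⁻³ rad s⁻¹ → T = 2π/N = 890.59 s ≈ 891 s.

891 s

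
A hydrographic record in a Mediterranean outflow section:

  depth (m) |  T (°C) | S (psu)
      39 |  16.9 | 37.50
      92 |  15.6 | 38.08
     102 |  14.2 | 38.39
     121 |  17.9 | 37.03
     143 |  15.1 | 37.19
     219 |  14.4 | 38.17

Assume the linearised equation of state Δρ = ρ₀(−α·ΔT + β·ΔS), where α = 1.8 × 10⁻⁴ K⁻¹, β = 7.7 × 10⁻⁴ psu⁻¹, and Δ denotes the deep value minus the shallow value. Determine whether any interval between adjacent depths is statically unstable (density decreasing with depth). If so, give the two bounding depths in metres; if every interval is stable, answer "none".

102–121 m

Evaluate Δρ/ρ₀ = −αΔT + βΔS across each adjacent pair:
  39–92 m: −αΔT+βΔS = −(1.8 × 10⁻⁴)(-1.3)+(7.7 × 10⁻⁴)(+0.58) = 6.8 × 10⁻⁴ → stable
  92–102 m: −αΔT+βΔS = −(1.8 × 10⁻⁴)(-1.4)+(7.7 × 10⁻⁴)(+0.31) = 4.9 × 10⁻⁴ → stable
  102–121 m: −αΔT+βΔS = −(1.8 × 10⁻⁴)(+3.7)+(7.7 × 10⁻⁴)(-1.36) = -1.7 × 10⁻³ → UNSTABLE
  121–143 m: −αΔT+βΔS = −(1.8 × 10⁻⁴)(-2.8)+(7.7 × 10⁻⁴)(+0.16) = 6.3 × 10⁻⁴ → stable
  143–219 m: −αΔT+βΔS = −(1.8 × 10⁻⁴)(-0.7)+(7.7 × 10⁻⁴)(+0.98) = 8.8 × 10⁻⁴ → stable
The 102–121 m interval has Δρ < 0: lighter water underlies denser water.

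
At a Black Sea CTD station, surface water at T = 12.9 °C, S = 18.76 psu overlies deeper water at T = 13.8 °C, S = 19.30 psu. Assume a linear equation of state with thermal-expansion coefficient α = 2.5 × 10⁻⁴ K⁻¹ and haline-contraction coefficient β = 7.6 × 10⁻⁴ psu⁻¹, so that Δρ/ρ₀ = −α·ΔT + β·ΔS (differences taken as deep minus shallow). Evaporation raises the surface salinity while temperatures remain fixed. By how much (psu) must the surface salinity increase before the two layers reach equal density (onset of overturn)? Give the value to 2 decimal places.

Neutral buoyancy requires −α(T_deep − T_surf) + β(S_deep − S_surf′) = 0.
S_surf′ = S_deep − (α/β)·ΔT = 19.30 − (2.5 × 10⁻⁴/7.6 × 10⁻⁴)·(+0.9) = 19.0039 psu.
Increase required: 19.0039 − 18.76 = 0.2439 psu.

0.24 psu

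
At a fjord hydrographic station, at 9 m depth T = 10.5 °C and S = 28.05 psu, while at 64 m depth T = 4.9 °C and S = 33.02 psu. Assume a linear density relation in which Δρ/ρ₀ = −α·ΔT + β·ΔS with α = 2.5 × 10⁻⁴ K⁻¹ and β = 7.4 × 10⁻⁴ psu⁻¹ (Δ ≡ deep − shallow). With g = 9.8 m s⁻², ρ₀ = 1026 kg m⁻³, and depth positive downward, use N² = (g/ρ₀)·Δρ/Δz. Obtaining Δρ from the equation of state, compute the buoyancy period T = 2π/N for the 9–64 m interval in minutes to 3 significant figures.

3.48 min

ΔT = -5.6 K, ΔS = +4.97 psu (deep − shallow).
Δρ/ρ₀ = −αΔT + βΔS = 1.40 × 10⁻³ + 3.6778 × 10⁻³ = 5.0778 × 10⁻³, so Δρ ≈ 5.210 kg m⁻³.
N² = (g/ρ₀)·Δρ/Δz = g·(Δρ/ρ₀)/Δz = 9.8 × 5.0778 × 10⁻³ / 55 = 9.0477 × 10⁻⁴ s⁻².
N = √(9.0477 × 10⁻⁴) = 0.030079 rad s⁻¹ → T = 2π/N = 208.89 s = 3.4815 min ≈ 3.48 min.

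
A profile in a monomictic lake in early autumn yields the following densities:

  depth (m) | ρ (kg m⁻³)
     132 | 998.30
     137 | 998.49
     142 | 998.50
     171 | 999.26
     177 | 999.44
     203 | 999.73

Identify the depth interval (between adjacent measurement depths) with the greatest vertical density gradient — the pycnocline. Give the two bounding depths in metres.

132–137 m

Compute the density gradient over each adjacent pair:
  132–137 m: Δρ/Δz = 0.19/5 = 0.038 kg m⁻⁴
  137–142 m: Δρ/Δz = 0.01/5 = 2.0 × 10⁻³ kg m⁻⁴
  142–171 m: Δρ/Δz = 0.76/29 = 0.026 kg m⁻⁴
  171–177 m: Δρ/Δz = 0.18/6 = 0.030 kg m⁻⁴
  177–203 m: Δρ/Δz = 0.29/26 = 0.011 kg m⁻⁴
The largest gradient is in the 132–137 m interval — the pycnocline.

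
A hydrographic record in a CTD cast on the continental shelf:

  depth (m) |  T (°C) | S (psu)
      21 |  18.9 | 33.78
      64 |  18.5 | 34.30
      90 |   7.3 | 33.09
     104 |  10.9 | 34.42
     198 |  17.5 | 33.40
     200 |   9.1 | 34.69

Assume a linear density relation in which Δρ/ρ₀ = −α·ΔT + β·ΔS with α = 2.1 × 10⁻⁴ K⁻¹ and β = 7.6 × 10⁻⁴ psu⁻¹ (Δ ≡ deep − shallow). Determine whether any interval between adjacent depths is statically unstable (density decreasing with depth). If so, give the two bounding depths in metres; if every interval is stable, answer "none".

104–198 m

Evaluate Δρ/ρ₀ = −αΔT + βΔS across each adjacent pair:
  21–64 m: −αΔT+βΔS = −(2.1 × 10⁻⁴)(-0.4)+(7.6 × 10⁻⁴)(+0.52) = 4.8 × 10⁻⁴ → stable
  64–90 m: −αΔT+βΔS = −(2.1 × 10⁻⁴)(-11.2)+(7.6 × 10⁻⁴)(-1.21) = 1.4 × 10⁻³ → stable
  90–104 m: −αΔT+βΔS = −(2.1 × 10⁻⁴)(+3.6)+(7.6 × 10⁻⁴)(+1.33) = 2.5 × 10⁻⁴ → stable
  104–198 m: −αΔT+βΔS = −(2.1 × 10⁻⁴)(+6.6)+(7.6 × 10⁻⁴)(-1.02) = -2.2 × 10⁻³ → UNSTABLE
  198–200 m: −αΔT+βΔS = −(2.1 × 10⁻⁴)(-8.4)+(7.6 × 10⁻⁴)(+1.29) = 2.7 × 10⁻³ → stable
The 104–198 m interval has Δρ < 0: lighter water underlies denser water.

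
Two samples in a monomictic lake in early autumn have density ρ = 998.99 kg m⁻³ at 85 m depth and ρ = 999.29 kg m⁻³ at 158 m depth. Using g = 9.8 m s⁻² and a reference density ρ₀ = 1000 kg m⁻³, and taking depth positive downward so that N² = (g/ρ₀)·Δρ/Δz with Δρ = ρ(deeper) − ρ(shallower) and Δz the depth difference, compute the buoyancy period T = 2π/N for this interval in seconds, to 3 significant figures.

990 s

Δρ = 999.29 − 998.99 = 0.30 kg m⁻³ over Δz = 158 − 85 = 73 m.
N² = (9.8/1000) × (0.30/73) = 4.0274 × 10⁻⁵ s⁻².
N = √(4.0274 × 10⁻⁵) = 6.3462 × 10⁻³ rad s⁻¹, so T = 2π/N = 990.07 s ≈ 990 s.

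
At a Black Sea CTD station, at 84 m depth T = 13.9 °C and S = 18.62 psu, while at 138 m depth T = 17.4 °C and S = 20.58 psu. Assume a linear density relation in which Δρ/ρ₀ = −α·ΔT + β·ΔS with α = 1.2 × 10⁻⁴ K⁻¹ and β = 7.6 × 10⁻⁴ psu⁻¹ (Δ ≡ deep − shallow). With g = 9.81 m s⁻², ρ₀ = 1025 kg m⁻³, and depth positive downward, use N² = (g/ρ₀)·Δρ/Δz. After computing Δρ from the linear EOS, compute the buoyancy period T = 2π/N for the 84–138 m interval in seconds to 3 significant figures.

ΔT = +3.5 K, ΔS = +1.96 psu (deep − shallow).
Δρ/ρ₀ = −αΔT + βΔS = -4.20 × 10⁻⁴ + 1.4896 × 10⁻³ = 1.0696 × 10⁻³, so Δρ ≈ 1.096 kg m⁻³.
N² = (g/ρ₀)·Δρ/Δz = g·(Δρ/ρ₀)/Δz = 9.81 × 1.0696 × 10⁻³ / 54 = 1.9431 × 10⁻⁴ s⁻².
N = √(1.9431 × 10⁻⁴) = 0.013940 rad s⁻¹ → T = 2π/N = 450.73 s ≈ 451 s.

451 s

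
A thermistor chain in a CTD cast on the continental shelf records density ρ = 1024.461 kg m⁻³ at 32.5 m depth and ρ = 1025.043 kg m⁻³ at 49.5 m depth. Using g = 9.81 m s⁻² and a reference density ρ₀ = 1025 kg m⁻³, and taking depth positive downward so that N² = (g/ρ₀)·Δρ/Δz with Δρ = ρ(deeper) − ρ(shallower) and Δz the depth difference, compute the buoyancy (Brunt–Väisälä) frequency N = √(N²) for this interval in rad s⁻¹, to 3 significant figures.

0.0181 rad s⁻¹

Δρ = 1025.043 − 1024.461 = 0.582 kg m⁻³ over Δz = 49.5 − 32.5 = 17 m.
N² = (9.81/1025) × (0.582/17) = 3.2766 × 10⁻⁴ s⁻².
N = √(3.2766 × 10⁻⁴) = 0.018101 rad s⁻¹ ≈ 0.0181 rad s⁻¹.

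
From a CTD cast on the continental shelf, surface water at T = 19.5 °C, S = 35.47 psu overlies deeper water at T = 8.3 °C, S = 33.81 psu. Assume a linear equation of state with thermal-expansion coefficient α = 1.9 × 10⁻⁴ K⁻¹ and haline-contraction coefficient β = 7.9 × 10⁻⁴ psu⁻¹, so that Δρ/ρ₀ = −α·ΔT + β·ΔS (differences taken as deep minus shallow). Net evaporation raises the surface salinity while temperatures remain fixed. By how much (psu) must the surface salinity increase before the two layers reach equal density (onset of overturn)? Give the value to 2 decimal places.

1.03 psu

Neutral buoyancy requires −α(T_deep − T_surf) + β(S_deep − S_surf′) = 0.
S_surf′ = S_deep − (α/β)·ΔT = 33.81 − (1.9 × 10⁻⁴/7.9 × 10⁻⁴)·(-11.2) = 36.5037 psu.
Increase required: 36.5037 − 35.47 = 1.0337 psu.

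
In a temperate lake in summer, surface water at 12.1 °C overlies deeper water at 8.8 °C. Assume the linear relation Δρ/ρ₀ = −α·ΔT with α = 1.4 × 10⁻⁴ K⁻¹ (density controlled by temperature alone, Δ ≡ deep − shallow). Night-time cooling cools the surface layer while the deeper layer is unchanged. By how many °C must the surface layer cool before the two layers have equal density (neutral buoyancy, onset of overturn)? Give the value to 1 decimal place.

With temperature the only control, equal density requires T_surf′ = T_deep.
T_surf′ = 8.8 °C.
Cooling required: 12.1 − 8.8 = 3.3 °C.

3.3 °C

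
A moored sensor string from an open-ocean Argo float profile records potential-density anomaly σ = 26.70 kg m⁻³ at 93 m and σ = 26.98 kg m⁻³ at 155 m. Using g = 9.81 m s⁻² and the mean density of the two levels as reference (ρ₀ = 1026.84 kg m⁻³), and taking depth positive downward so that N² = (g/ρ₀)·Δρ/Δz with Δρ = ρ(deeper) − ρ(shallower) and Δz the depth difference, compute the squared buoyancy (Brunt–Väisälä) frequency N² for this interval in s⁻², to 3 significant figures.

Δρ = 1026.98 − 1026.70 = 0.28 kg m⁻³ over Δz = 155 − 93 = 62 m.
N² = (9.81/1026.84) × (0.28/62) = 4.3145 × 10⁻⁵ s⁻² ≈ 4.31 × 10⁻⁵ s⁻².

4.31 × 10⁻⁵ s⁻²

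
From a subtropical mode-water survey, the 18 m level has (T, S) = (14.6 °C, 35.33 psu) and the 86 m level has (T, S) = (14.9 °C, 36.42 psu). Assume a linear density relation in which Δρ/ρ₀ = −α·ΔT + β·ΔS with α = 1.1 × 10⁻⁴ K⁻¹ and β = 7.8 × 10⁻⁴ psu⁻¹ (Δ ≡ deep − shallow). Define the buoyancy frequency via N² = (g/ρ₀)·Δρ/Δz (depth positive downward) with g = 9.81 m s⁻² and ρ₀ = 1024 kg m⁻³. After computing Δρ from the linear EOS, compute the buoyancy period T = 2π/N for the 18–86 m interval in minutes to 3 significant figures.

9.64 min

ΔT = +0.3 K, ΔS = +1.09 psu (deep − shallow).
Δρ/ρ₀ = −αΔT + βΔS = -3.30 × 10⁻⁵ + 8.502 × 10⁻⁴ = 8.172 × 10⁻⁴, so Δρ ≈ 0.8368 kg m⁻³.
N² = (g/ρ₀)·Δρ/Δz = g·(Δρ/ρ₀)/Δz = 9.81 × 8.172 × 10⁻⁴ / 68 = 1.1789 × 10⁻⁴ s⁻².
N = √(1.1789 × 10⁻⁴) = 0.010858 rad s⁻¹ → T = 2π/N = 578.67 s = 9.6445 min ≈ 9.64 min.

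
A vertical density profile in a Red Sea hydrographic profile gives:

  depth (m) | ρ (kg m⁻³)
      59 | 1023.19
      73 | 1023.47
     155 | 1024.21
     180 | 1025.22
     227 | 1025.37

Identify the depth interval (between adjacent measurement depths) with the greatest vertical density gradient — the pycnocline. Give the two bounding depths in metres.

155–180 m

Compute the density gradient over each adjacent pair:
  59–73 m: Δρ/Δz = 0.28/14 = 0.020 kg m⁻⁴
  73–155 m: Δρ/Δz = 0.74/82 = 9.0 × 10⁻³ kg m⁻⁴
  155–180 m: Δρ/Δz = 1.01/25 = 0.040 kg m⁻⁴
  180–227 m: Δρ/Δz = 0.15/47 = 3.2 × 10⁻³ kg m⁻⁴
The largest gradient is in the 155–180 m interval — the pycnocline.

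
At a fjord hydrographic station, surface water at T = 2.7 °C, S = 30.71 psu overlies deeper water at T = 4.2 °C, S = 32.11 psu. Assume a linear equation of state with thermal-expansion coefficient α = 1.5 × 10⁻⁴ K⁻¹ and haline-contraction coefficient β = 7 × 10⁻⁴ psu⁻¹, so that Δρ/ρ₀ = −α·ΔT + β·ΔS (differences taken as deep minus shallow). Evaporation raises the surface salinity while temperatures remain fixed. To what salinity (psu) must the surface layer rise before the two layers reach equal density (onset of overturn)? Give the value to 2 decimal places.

31.79 psu

Neutral buoyancy requires −α(T_deep − T_surf) + β(S_deep − S_surf′) = 0.
S_surf′ = S_deep − (α/β)·ΔT = 32.11 − (1.5 × 10⁻⁴/7 × 10⁻⁴)·(+1.5) = 31.7886 psu.
Increase required: 31.7886 − 30.71 = 1.0786 psu.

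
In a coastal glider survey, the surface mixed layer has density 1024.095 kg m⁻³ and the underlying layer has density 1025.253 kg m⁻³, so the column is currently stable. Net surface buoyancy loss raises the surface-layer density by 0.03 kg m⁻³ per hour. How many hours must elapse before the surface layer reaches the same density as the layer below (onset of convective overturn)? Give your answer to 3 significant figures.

Density deficit of the surface layer: 1025.253 − 1024.095 = 1.158 kg m⁻³.
Required change = 1.158 / 0.03 = 38.6 hours.

38.6 hours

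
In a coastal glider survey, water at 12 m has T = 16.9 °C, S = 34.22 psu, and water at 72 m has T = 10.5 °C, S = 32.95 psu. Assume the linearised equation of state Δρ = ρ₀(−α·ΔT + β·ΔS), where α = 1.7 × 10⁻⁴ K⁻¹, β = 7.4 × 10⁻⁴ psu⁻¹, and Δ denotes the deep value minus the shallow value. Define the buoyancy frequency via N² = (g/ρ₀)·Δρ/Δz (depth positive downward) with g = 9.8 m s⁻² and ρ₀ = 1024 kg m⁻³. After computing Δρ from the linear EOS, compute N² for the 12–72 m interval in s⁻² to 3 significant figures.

2.42 × 10⁻⁵ s⁻²

ΔT = -6.4 K, ΔS = -1.27 psu (deep − shallow).
Δρ/ρ₀ = −αΔT + βΔS = 1.088 × 10⁻³ − 9.398 × 10⁻⁴ = 1.482 × 10⁻⁴, so Δρ ≈ 0.1518 kg m⁻³.
N² = (g/ρ₀)·Δρ/Δz = g·(Δρ/ρ₀)/Δz = 9.8 × 1.482 × 10⁻⁴ / 60 = 2.4206 × 10⁻⁵ s⁻² ≈ 2.42 × 10⁻⁵ s⁻².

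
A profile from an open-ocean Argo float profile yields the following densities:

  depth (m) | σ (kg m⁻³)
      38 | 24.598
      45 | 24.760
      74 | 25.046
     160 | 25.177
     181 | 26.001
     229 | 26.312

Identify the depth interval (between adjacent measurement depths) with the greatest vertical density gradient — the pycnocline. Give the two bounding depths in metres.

Compute the density gradient over each adjacent pair:
  38–45 m: Δρ/Δz = 0.162/7 = 0.023 kg m⁻⁴
  45–74 m: Δρ/Δz = 0.286/29 = 9.9 × 10⁻³ kg m⁻⁴
  74–160 m: Δρ/Δz = 0.131/86 = 1.5 × 10⁻³ kg m⁻⁴
  160–181 m: Δρ/Δz = 0.824/21 = 0.039 kg m⁻⁴
  181–229 m: Δρ/Δz = 0.311/48 = 6.5 × 10⁻³ kg m⁻⁴
The largest gradient is in the 160–181 m interval — the pycnocline.

160–181 m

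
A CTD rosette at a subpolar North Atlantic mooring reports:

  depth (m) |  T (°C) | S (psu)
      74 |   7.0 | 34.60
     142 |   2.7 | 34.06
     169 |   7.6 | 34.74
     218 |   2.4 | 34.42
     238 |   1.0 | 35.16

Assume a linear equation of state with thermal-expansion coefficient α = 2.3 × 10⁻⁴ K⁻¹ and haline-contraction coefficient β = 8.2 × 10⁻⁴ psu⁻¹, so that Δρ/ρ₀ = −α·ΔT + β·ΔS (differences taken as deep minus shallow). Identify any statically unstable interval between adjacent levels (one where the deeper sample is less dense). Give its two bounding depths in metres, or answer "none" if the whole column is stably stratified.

142–169 m

Evaluate Δρ/ρ₀ = −αΔT + βΔS across each adjacent pair:
  74–142 m: −αΔT+βΔS = −(2.3 × 10⁻⁴)(-4.3)+(8.2 × 10⁻⁴)(-0.54) = 5.5 × 10⁻⁴ → stable
  142–169 m: −αΔT+βΔS = −(2.3 × 10⁻⁴)(+4.9)+(8.2 × 10⁻⁴)(+0.68) = -5.7 × 10⁻⁴ → UNSTABLE
  169–218 m: −αΔT+βΔS = −(2.3 × 10⁻⁴)(-5.2)+(8.2 × 10⁻⁴)(-0.32) = 9.3 × 10⁻⁴ → stable
  218–238 m: −αΔT+βΔS = −(2.3 × 10⁻⁴)(-1.4)+(8.2 × 10⁻⁴)(+0.74) = 9.3 × 10⁻⁴ → stable
The 142–169 m interval has Δρ < 0: lighter water underlies denser water.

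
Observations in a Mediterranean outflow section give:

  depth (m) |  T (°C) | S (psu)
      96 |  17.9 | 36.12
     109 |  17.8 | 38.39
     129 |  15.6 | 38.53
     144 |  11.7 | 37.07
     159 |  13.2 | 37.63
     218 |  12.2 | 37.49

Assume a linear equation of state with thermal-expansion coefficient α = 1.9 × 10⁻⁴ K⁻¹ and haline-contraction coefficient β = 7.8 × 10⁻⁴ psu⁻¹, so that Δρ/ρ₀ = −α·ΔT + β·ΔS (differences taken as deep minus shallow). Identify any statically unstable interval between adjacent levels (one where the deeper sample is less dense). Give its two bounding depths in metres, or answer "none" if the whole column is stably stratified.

129–144 m

Evaluate Δρ/ρ₀ = −αΔT + βΔS across each adjacent pair:
  96–109 m: −αΔT+βΔS = −(1.9 × 10⁻⁴)(-0.1)+(7.8 × 10⁻⁴)(+2.27) = 1.8 × 10⁻³ → stable
  109–129 m: −αΔT+βΔS = −(1.9 × 10⁻⁴)(-2.2)+(7.8 × 10⁻⁴)(+0.14) = 5.3 × 10⁻⁴ → stable
  129–144 m: −αΔT+βΔS = −(1.9 × 10⁻⁴)(-3.9)+(7.8 × 10⁻⁴)(-1.46) = -4.0 × 10⁻⁴ → UNSTABLE
  144–159 m: −αΔT+βΔS = −(1.9 × 10⁻⁴)(+1.5)+(7.8 × 10⁻⁴)(+0.56) = 1.5 × 10⁻⁴ → stable
  159–218 m: −αΔT+βΔS = −(1.9 × 10⁻⁴)(-1.0)+(7.8 × 10⁻⁴)(-0.14) = 8.1 × 10⁻⁵ → stable
The 129–144 m interval has Δρ < 0: lighter water underlies denser water.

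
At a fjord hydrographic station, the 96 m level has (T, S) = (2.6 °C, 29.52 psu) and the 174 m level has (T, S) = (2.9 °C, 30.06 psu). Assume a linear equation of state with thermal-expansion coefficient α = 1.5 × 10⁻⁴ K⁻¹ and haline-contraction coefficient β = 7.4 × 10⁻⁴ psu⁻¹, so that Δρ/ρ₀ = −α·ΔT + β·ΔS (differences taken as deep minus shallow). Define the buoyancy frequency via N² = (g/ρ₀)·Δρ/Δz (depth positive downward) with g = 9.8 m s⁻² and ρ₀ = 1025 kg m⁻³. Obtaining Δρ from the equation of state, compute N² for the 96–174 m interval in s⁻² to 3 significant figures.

4.46 × 10⁻⁵ s⁻²

ΔT = +0.3 K, ΔS = +0.54 psu (deep − shallow).
Δρ/ρ₀ = −αΔT + βΔS = -4.50 × 10⁻⁵ + 3.996 × 10⁻⁴ = 3.546 × 10⁻⁴, so Δρ ≈ 0.3635 kg m⁻³.
N² = (g/ρ₀)·Δρ/Δz = g·(Δρ/ρ₀)/Δz = 9.8 × 3.546 × 10⁻⁴ / 78 = 4.4552 × 10⁻⁵ s⁻² ≈ 4.46 × 10⁻⁵ s⁻².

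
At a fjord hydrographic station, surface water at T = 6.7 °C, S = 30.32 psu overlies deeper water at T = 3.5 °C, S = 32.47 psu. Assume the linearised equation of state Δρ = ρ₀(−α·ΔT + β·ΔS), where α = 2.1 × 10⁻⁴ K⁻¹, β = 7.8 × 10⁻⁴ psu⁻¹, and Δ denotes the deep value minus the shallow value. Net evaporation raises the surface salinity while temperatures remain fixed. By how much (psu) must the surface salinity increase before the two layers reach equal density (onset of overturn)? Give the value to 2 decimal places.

Neutral buoyancy requires −α(T_deep − T_surf) + β(S_deep − S_surf′) = 0.
S_surf′ = S_deep − (α/β)·ΔT = 32.47 − (2.1 × 10⁻⁴/7.8 × 10⁻⁴)·(-3.2) = 33.3315 psu.
Increase required: 33.3315 − 30.32 = 3.0115 psu.

3.01 psu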